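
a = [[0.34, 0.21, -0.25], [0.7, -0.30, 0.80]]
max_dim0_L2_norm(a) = 0.84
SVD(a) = [[-0.03,1.0], [1.00,0.03]] @ diag([1.1048194356138352, 0.47071649077754474]) @ [[0.63, -0.28, 0.73], [0.76, 0.43, -0.49]]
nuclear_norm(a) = 1.58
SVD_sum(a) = [[-0.02, 0.01, -0.02],[0.69, -0.31, 0.81]] + [[0.36, 0.2, -0.23], [0.01, 0.01, -0.01]]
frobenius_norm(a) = 1.20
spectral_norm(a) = 1.10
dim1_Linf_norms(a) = [0.34, 0.8]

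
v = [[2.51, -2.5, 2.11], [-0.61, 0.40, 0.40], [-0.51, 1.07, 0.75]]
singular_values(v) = [4.19, 1.41, 0.32]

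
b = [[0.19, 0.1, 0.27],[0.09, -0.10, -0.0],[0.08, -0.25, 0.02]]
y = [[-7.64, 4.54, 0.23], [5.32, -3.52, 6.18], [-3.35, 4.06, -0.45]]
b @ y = [[-1.82, 1.61, 0.54], [-1.22, 0.76, -0.60], [-2.01, 1.32, -1.54]]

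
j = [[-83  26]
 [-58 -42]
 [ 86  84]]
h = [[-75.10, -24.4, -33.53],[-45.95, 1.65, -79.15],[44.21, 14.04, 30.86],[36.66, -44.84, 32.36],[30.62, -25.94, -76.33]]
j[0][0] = -83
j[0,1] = 26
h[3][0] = 36.66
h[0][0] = -75.1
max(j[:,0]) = 86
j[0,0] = -83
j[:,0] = [-83, -58, 86]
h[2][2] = 30.86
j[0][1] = 26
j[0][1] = 26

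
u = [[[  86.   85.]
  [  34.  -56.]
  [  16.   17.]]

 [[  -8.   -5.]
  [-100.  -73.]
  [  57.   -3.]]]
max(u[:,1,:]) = 34.0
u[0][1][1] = -56.0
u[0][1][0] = 34.0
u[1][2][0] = 57.0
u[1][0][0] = -8.0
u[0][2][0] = 16.0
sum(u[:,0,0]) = 78.0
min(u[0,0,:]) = 85.0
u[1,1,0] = -100.0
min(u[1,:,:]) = -100.0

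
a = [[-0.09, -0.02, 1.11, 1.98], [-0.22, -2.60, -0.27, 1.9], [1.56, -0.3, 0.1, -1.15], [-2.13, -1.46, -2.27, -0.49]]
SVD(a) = [[-0.03, -0.64, 0.34, -0.69], [-0.62, -0.54, -0.49, 0.29], [0.25, 0.15, -0.79, -0.54], [-0.74, 0.53, 0.13, -0.39]] @ diag([4.011579546367634, 3.3648048505691386, 2.038434968742605, 0.0008596269879471738]) @ [[0.53, 0.65, 0.46, -0.29], [-0.21, 0.18, -0.52, -0.81], [-0.7, 0.65, 0.07, 0.29], [-0.43, -0.35, 0.72, -0.43]]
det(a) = 0.02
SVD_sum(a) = [[-0.07,-0.08,-0.06,0.04], [-1.31,-1.63,-1.14,0.73], [0.53,0.66,0.46,-0.29], [-1.56,-1.95,-1.36,0.87]] + [[0.46,-0.38,1.12,1.74], [0.39,-0.32,0.94,1.46], [-0.10,0.09,-0.25,-0.4], [-0.38,0.31,-0.92,-1.43]] + [[-0.49, 0.45, 0.05, 0.20], [0.71, -0.65, -0.07, -0.29], [1.14, -1.04, -0.11, -0.46], [-0.19, 0.17, 0.02, 0.08]] + [[0.00, 0.0, -0.00, 0.00], [-0.0, -0.00, 0.0, -0.0], [0.00, 0.0, -0.0, 0.0], [0.00, 0.0, -0.00, 0.0]]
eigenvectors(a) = [[-0.44+0.00j, -0.47+0.00j, 0.59+0.00j, 0.59-0.00j], [(-0.35+0j), -0.34+0.00j, (0.23+0.37j), (0.23-0.37j)], [0.72+0.00j, (0.72+0j), (-0.57-0.06j), -0.57+0.06j], [-0.42+0.00j, (-0.38+0j), (-0.08+0.35j), -0.08-0.35j]]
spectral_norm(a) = 4.01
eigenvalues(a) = [(-0.04+0j), (-0.17+0j), (-1.43+1.06j), (-1.43-1.06j)]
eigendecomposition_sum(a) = [[(0.88-0j), -0.38+0.00j, 0.68-0.00j, (0.52-0j)], [(0.7-0j), (-0.3+0j), (0.54-0j), 0.41-0.00j], [(-1.44+0j), (0.63-0j), -1.11+0.00j, (-0.85+0j)], [(0.83-0j), (-0.36+0j), (0.65-0j), 0.49-0.00j]] + [[-4.02+0.00j, (1.94-0j), -3.00+0.00j, (-2.56+0j)], [(-2.87+0j), (1.39-0j), -2.14+0.00j, -1.82+0.00j], [6.07-0.00j, (-2.94+0j), (4.54-0j), 3.86-0.00j], [(-3.26+0j), (1.58-0j), (-2.44+0j), -2.08+0.00j]] + [[1.52-0.58j, -0.79+2.41j, (1.72+0.03j), 2.01-1.36j], [(0.97+0.73j), (-1.84+0.46j), (0.67+1.1j), 1.66+0.73j], [-1.54+0.41j, (1-2.26j), (-1.66-0.19j), (-2.08+1.12j)], [(0.15+0.98j), -1.34-0.79j, (-0.24+1.02j), (0.55+1.37j)]] + [[(1.52+0.58j), -0.79-2.41j, 1.72-0.03j, (2.01+1.36j)], [(0.97-0.73j), -1.84-0.46j, 0.67-1.10j, 1.66-0.73j], [(-1.54-0.41j), 1.00+2.26j, (-1.66+0.19j), -2.08-1.12j], [(0.15-0.98j), -1.34+0.79j, (-0.24-1.02j), 0.55-1.37j]]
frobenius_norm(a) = 5.62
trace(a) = -3.08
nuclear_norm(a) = 9.42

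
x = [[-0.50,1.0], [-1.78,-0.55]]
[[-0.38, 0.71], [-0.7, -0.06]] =x @ [[0.44, -0.16], [-0.16, 0.63]]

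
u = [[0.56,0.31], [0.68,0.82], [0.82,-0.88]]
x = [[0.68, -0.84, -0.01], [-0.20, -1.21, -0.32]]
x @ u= [[-0.20,  -0.47],[-1.2,  -0.77]]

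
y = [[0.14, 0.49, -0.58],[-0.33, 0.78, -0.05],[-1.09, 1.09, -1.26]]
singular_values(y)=[2.18, 0.54, 0.5]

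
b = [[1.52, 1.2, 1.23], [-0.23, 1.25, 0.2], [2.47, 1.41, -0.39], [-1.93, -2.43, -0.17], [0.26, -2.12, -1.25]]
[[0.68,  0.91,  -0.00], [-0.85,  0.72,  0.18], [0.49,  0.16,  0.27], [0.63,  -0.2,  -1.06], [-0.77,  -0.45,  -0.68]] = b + [[-0.84, -0.29, -1.23], [-0.62, -0.53, -0.02], [-1.98, -1.25, 0.66], [2.56, 2.23, -0.89], [-1.03, 1.67, 0.57]]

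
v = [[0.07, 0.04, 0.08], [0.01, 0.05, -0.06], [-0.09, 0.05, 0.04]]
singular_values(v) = [0.12, 0.11, 0.07]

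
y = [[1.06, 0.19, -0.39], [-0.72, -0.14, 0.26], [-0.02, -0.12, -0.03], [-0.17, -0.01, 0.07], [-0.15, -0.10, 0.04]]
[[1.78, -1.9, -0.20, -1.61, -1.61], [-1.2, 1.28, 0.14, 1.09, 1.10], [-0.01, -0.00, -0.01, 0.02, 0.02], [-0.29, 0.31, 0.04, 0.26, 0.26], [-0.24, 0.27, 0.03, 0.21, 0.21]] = y@ [[1.26,-0.85,0.26,-1.9,-2.08], [0.12,-0.44,-0.27,0.36,0.47], [-1.07,2.34,1.1,-0.87,-1.29]]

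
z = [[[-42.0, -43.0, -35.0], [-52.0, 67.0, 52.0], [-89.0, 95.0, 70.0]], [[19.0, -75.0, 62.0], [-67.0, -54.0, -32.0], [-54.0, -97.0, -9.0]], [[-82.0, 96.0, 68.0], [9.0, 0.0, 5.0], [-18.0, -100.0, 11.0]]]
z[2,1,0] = 9.0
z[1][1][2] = -32.0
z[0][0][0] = -42.0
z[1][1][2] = -32.0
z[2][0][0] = -82.0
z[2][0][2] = 68.0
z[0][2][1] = 95.0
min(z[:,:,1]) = -100.0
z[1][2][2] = -9.0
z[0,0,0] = -42.0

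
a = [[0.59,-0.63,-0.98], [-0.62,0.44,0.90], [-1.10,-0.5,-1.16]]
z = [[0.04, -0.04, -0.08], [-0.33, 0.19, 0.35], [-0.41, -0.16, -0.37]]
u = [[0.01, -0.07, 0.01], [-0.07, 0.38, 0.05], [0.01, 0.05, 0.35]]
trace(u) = 0.74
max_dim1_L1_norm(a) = 2.76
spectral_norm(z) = 0.59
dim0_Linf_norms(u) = [0.07, 0.38, 0.35]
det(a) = 0.26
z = u @ a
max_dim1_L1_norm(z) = 0.94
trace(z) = -0.14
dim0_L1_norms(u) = [0.09, 0.5, 0.41]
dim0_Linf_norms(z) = [0.41, 0.19, 0.37]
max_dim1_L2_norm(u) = 0.39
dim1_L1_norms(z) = [0.16, 0.87, 0.94]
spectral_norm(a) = 1.98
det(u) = -0.00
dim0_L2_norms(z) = [0.53, 0.25, 0.52]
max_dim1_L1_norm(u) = 0.5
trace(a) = -0.13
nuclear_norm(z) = 1.10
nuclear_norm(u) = 0.75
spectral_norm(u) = 0.42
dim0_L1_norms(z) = [0.78, 0.39, 0.8]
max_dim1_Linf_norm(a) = 1.16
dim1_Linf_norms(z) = [0.08, 0.35, 0.41]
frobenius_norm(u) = 0.53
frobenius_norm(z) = 0.78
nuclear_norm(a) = 3.48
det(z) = -0.00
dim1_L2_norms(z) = [0.1, 0.52, 0.57]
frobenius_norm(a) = 2.43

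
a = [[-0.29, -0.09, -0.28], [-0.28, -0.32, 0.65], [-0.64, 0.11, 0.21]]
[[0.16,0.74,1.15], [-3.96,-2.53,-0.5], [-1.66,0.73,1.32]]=a @ [[1.95,-1.30,-2.53], [3.26,3.89,0.45], [-3.65,-2.53,-1.64]]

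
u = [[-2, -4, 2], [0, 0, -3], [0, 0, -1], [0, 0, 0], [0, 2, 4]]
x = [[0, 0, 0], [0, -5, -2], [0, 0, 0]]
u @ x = [[0, 20, 8], [0, 0, 0], [0, 0, 0], [0, 0, 0], [0, -10, -4]]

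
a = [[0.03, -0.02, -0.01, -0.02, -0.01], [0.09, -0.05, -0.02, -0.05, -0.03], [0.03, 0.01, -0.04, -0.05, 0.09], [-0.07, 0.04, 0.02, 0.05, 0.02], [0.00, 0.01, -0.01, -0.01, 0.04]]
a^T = [[0.03,0.09,0.03,-0.07,0.00],  [-0.02,-0.05,0.01,0.04,0.01],  [-0.01,-0.02,-0.04,0.02,-0.01],  [-0.02,-0.05,-0.05,0.05,-0.01],  [-0.01,-0.03,0.09,0.02,0.04]]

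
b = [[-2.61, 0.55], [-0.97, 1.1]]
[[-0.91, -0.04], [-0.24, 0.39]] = b @ [[0.37,  0.11], [0.11,  0.45]]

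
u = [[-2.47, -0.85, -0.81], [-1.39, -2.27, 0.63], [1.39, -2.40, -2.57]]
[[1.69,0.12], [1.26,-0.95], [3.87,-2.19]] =u @ [[-0.14, -0.30], [-0.72, 0.63], [-0.91, 0.1]]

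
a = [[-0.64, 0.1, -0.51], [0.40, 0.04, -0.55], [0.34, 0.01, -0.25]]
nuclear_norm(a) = 1.63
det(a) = -0.00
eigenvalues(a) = [(-0.42+0.28j), (-0.42-0.28j), (-0+0j)]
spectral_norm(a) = 0.84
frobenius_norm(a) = 1.15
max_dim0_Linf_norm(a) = 0.64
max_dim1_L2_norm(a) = 0.82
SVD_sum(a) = [[-0.73,0.08,-0.29], [0.15,-0.02,0.06], [0.20,-0.02,0.08]] + [[0.09, 0.02, -0.22], [0.25, 0.06, -0.61], [0.14, 0.03, -0.33]] + [[0.0, 0.00, 0.0], [-0.00, -0.00, -0.0], [0.00, 0.0, 0.00]]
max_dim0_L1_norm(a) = 1.38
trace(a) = -0.85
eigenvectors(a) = [[(-0.2+0.43j), (-0.2-0.43j), (-0.06+0j)], [(0.74+0j), 0.74-0.00j, -0.99+0.00j], [0.47-0.07j, (0.47+0.07j), (-0.12+0j)]]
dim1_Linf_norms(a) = [0.64, 0.55, 0.34]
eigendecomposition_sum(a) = [[-0.32-0.01j, 0.05+0.04j, (-0.26-0.32j)], [0.20+0.45j, (0.02-0.1j), (-0.28+0.57j)], [0.17+0.27j, (0.01-0.06j), (-0.13+0.39j)]] + [[(-0.32+0.01j),(0.05-0.04j),-0.26+0.32j], [(0.2-0.45j),0.02+0.10j,-0.28-0.57j], [0.17-0.27j,0.01+0.06j,(-0.13-0.39j)]] + [[0j,  (-0-0j),  0.00+0.00j], [0j,  -0.00-0.00j,  (0.01+0j)], [0.00+0.00j,  -0.00-0.00j,  0j]]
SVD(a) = [[-0.95, -0.3, 0.13], [0.19, -0.84, -0.51], [0.26, -0.46, 0.85]] @ diag([0.8358769904374803, 0.7894983827741062, 0.0014001622233288133]) @ [[0.92, -0.1, 0.37], [-0.38, -0.09, 0.92], [0.06, 0.99, 0.12]]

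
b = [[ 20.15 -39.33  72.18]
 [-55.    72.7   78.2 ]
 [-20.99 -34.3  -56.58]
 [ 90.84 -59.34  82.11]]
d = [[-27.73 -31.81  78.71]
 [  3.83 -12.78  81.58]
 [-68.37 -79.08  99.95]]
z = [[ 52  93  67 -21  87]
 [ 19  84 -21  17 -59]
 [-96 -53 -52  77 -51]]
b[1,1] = 72.7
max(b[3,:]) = 90.84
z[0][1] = 93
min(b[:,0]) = -55.0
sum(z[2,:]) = -175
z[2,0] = -96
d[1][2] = 81.58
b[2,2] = -56.58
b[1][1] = 72.7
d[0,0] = -27.73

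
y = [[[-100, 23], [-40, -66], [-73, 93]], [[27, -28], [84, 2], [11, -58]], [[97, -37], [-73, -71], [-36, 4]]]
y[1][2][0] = 11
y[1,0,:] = [27, -28]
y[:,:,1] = [[23, -66, 93], [-28, 2, -58], [-37, -71, 4]]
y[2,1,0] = -73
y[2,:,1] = [-37, -71, 4]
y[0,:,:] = [[-100, 23], [-40, -66], [-73, 93]]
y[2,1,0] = -73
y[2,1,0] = -73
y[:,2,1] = [93, -58, 4]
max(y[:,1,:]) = 84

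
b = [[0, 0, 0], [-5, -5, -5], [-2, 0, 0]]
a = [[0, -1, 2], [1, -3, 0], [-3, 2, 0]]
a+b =[[0, -1, 2], [-4, -8, -5], [-5, 2, 0]]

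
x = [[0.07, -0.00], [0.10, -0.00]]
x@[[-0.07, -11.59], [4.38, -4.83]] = [[-0.00, -0.81], [-0.01, -1.16]]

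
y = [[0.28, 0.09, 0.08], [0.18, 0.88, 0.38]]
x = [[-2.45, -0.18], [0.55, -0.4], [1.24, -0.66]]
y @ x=[[-0.54, -0.14],[0.51, -0.64]]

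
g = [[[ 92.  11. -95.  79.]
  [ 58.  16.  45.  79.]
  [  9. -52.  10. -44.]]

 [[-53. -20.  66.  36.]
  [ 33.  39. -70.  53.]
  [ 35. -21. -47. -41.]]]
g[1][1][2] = -70.0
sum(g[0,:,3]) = 114.0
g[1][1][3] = 53.0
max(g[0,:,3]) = 79.0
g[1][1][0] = 33.0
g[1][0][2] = 66.0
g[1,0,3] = 36.0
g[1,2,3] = -41.0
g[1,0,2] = 66.0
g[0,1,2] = 45.0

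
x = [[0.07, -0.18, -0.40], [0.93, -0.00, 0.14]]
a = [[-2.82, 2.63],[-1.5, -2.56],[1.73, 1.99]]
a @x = [[2.25, 0.51, 1.50], [-2.49, 0.27, 0.24], [1.97, -0.31, -0.41]]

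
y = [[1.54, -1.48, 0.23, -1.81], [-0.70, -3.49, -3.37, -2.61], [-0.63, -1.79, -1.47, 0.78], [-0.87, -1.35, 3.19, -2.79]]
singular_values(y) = [6.05, 4.85, 2.02, 1.21]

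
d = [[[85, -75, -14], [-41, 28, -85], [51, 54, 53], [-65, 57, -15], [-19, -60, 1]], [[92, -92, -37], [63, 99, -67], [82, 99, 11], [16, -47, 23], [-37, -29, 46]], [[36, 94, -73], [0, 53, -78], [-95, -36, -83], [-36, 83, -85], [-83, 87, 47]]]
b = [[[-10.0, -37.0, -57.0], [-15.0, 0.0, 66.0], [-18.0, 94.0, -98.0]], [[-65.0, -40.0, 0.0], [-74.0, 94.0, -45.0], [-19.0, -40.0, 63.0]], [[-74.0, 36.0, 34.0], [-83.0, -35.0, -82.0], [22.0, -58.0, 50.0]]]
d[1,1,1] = 99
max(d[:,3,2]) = 23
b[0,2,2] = -98.0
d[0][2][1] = 54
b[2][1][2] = -82.0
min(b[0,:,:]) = -98.0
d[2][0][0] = 36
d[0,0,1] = -75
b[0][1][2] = 66.0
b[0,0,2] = -57.0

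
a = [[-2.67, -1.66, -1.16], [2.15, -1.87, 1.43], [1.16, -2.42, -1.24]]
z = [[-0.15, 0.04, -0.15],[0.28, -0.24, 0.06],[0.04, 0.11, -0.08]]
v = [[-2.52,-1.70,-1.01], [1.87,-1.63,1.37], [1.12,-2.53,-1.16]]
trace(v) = -5.31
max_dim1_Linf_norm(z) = 0.28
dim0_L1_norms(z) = [0.47, 0.39, 0.29]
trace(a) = -5.78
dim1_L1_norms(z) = [0.34, 0.58, 0.23]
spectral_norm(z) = 0.42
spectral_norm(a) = 3.97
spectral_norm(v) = 3.64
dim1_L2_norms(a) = [3.35, 3.19, 2.96]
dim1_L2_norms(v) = [3.2, 2.83, 3.0]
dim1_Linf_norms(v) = [2.52, 1.87, 2.53]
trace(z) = -0.47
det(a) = -19.09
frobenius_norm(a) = 5.49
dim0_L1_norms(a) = [5.98, 5.95, 3.83]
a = z + v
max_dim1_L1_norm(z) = 0.58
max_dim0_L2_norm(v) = 3.46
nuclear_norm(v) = 8.47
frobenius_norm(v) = 5.22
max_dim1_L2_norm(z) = 0.37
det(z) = -0.01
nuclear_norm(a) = 8.87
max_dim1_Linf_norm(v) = 2.53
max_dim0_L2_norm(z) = 0.32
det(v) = -16.86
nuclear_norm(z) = 0.67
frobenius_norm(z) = 0.45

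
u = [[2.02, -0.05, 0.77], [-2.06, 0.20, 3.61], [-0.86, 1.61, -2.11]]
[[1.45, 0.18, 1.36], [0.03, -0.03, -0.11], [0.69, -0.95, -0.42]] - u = [[-0.57,0.23,0.59],[2.09,-0.23,-3.72],[1.55,-2.56,1.69]]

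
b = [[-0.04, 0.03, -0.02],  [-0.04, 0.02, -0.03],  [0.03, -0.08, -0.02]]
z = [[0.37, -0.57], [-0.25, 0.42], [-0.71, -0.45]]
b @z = [[-0.01,0.04], [0.00,0.04], [0.05,-0.04]]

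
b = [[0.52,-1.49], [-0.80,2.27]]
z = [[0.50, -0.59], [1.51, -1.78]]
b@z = [[-1.99, 2.35], [3.03, -3.57]]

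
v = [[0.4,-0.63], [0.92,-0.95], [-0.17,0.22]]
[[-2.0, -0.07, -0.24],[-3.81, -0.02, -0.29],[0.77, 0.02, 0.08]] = v@[[-2.51, 0.28, 0.21], [1.58, 0.29, 0.51]]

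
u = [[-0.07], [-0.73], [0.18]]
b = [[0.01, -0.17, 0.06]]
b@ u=[[0.13]]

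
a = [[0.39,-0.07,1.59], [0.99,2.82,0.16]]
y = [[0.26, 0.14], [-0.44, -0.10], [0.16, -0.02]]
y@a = [[0.24, 0.38, 0.44], [-0.27, -0.25, -0.72], [0.04, -0.07, 0.25]]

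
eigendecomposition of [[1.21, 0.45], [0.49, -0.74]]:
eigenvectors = [[0.97, -0.21],[0.23, 0.98]]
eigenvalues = [1.32, -0.85]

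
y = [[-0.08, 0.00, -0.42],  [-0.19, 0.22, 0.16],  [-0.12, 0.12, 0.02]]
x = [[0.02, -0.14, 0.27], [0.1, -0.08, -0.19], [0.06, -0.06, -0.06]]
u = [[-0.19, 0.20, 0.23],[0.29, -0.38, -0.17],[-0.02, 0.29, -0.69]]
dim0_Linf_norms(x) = [0.1, 0.14, 0.27]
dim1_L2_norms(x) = [0.3, 0.23, 0.1]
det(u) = -0.00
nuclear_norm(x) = 0.54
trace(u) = -1.26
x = y @ u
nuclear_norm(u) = 1.37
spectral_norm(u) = 0.77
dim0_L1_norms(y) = [0.39, 0.34, 0.6]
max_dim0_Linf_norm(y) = 0.42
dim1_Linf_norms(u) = [0.23, 0.38, 0.69]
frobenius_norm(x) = 0.40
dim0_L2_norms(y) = [0.24, 0.25, 0.45]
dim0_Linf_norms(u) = [0.29, 0.38, 0.69]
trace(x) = -0.12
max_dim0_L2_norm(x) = 0.34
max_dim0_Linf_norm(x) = 0.27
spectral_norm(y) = 0.46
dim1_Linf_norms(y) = [0.42, 0.22, 0.12]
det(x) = 0.00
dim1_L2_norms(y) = [0.43, 0.33, 0.17]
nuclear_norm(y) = 0.79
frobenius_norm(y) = 0.57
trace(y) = 0.16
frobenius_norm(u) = 0.97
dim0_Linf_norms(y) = [0.19, 0.22, 0.42]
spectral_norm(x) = 0.34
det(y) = -0.00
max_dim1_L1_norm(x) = 0.43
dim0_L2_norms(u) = [0.35, 0.52, 0.75]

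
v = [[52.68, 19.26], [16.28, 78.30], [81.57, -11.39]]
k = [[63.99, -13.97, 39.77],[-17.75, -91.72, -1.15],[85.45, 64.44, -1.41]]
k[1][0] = -17.75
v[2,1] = -11.39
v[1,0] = 16.28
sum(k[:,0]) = 131.69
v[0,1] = 19.26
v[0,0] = 52.68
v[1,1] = 78.3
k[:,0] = [63.99, -17.75, 85.45]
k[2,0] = 85.45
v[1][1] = 78.3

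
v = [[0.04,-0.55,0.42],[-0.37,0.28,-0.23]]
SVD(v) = [[-0.83, 0.56], [0.56, 0.83]] @ diag([0.8125212823100274, 0.2975049004525281]) @ [[-0.30, 0.75, -0.59], [-0.95, -0.26, 0.15]]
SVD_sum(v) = [[0.20, -0.51, 0.39],[-0.13, 0.34, -0.27]] + [[-0.16, -0.04, 0.03], [-0.24, -0.06, 0.04]]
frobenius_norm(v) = 0.87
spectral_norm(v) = 0.81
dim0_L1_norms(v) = [0.41, 0.83, 0.65]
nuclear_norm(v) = 1.11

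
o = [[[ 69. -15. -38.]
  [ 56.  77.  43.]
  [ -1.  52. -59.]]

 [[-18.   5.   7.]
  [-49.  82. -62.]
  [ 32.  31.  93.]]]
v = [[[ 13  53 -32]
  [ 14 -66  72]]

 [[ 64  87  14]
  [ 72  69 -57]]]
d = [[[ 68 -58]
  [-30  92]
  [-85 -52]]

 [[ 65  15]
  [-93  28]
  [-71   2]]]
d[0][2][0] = -85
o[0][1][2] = 43.0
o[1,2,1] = 31.0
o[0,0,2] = -38.0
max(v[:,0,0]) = 64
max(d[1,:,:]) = 65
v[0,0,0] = 13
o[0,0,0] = 69.0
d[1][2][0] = -71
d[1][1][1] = 28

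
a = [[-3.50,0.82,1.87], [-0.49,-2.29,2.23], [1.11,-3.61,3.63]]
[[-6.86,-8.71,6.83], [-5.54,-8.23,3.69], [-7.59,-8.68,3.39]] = a @ [[0.75, 2.35, -1.36],[0.04, 1.99, -0.17],[-2.28, -1.13, 1.18]]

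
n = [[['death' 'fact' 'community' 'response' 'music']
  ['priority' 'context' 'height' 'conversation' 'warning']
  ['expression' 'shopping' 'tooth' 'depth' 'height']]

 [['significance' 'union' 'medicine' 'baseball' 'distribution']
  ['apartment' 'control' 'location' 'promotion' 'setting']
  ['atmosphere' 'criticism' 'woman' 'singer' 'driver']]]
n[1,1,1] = 'control'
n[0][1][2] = 'height'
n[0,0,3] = 'response'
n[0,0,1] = 'fact'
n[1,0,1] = 'union'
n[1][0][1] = 'union'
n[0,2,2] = 'tooth'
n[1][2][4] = 'driver'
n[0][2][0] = 'expression'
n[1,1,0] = 'apartment'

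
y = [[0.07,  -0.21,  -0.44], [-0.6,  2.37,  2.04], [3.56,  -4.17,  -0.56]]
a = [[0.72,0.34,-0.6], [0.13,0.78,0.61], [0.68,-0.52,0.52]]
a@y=[[-2.29, 3.16, 0.71], [1.71, -0.72, 1.19], [2.21, -3.54, -1.65]]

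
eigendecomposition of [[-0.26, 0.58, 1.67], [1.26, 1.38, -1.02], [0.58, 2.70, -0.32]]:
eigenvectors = [[-0.65+0.00j, (-0.7+0j), -0.70-0.00j], [-0.37+0.00j, 0.44+0.01j, (0.44-0.01j)], [-0.66+0.00j, (-0.06-0.57j), -0.06+0.57j]]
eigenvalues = [(1.77+0j), (-0.48+1.35j), (-0.48-1.35j)]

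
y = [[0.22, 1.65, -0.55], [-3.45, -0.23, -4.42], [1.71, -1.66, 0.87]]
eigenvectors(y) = [[0.31-0.49j,0.31+0.49j,-0.36+0.00j], [0.64+0.00j,0.64-0.00j,0.72+0.00j], [(-0.49+0.12j),(-0.49-0.12j),0.60+0.00j]]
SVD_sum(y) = [[-0.25, 0.03, -0.30],[-3.58, 0.40, -4.25],[1.21, -0.14, 1.43]] + [[-0.04, 1.56, 0.18], [0.02, -0.64, -0.07], [0.04, -1.58, -0.18]] + [[0.51, 0.06, -0.43], [0.12, 0.01, -0.10], [0.46, 0.06, -0.38]]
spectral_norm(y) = 5.89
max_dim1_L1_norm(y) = 8.1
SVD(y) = [[0.07, -0.67, 0.74], [0.95, 0.28, 0.17], [-0.32, 0.68, 0.66]] @ diag([5.89467396027858, 2.327898636152784, 0.9140606335531927]) @ [[-0.64,0.07,-0.76], [0.03,-0.99,-0.11], [0.77,0.09,-0.64]]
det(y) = -12.54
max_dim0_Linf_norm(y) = 4.42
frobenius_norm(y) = 6.40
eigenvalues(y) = [(1.51+1.87j), (1.51-1.87j), (-2.17+0j)]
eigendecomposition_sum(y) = [[0.02+1.67j, 0.56-0.08j, -0.67+1.11j], [(-1.54+0.98j), (0.41+0.48j), (-1.42+0.02j)], [1.01-1.03j, -0.40-0.29j, (1.09-0.27j)]] + [[(0.02-1.67j), 0.56+0.08j, (-0.67-1.11j)], [-1.54-0.98j, (0.41-0.48j), -1.42-0.02j], [1.01+1.03j, -0.40+0.29j, 1.09+0.27j]] + [[0.19-0.00j,  (0.52+0j),  (0.79-0j)], [-0.37+0.00j,  (-1.04-0j),  (-1.58+0j)], [(-0.31+0j),  -0.86-0.00j,  -1.31+0.00j]]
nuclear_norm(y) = 9.14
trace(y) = 0.86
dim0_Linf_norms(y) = [3.45, 1.66, 4.42]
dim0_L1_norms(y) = [5.38, 3.54, 5.84]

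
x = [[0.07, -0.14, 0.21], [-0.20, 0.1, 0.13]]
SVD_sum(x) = [[0.13, -0.16, 0.14], [-0.05, 0.06, -0.05]] + [[-0.06, 0.02, 0.07], [-0.15, 0.04, 0.18]]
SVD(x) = [[-0.94,0.34], [0.34,0.94]] @ diag([0.26239499952795836, 0.258164413160921]) @ [[-0.51, 0.63, -0.59], [-0.64, 0.18, 0.75]]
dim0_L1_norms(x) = [0.27, 0.24, 0.34]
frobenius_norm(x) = 0.37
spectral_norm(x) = 0.26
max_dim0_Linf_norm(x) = 0.21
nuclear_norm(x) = 0.52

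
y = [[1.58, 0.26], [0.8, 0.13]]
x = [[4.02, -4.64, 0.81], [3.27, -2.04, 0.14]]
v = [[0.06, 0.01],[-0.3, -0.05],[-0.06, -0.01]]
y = x @ v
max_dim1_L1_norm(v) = 0.35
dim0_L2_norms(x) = [5.18, 5.07, 0.82]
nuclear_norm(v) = 0.32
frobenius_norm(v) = 0.32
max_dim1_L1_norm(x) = 9.47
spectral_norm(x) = 7.22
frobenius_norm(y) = 1.79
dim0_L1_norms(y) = [2.38, 0.39]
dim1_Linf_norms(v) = [0.06, 0.3, 0.06]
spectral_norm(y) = 1.79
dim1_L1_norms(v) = [0.07, 0.35, 0.07]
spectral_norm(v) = 0.32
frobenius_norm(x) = 7.30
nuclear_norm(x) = 8.24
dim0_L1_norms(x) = [7.29, 6.68, 0.95]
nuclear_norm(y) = 1.80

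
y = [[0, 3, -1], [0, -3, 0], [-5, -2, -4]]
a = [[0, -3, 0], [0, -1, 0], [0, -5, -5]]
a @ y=[[0, 9, 0], [0, 3, 0], [25, 25, 20]]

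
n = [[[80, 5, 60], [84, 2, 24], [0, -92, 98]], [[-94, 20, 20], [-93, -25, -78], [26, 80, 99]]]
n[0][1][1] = 2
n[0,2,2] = 98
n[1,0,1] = 20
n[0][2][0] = 0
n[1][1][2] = -78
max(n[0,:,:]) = 98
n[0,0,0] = 80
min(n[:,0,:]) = -94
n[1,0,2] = 20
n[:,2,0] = [0, 26]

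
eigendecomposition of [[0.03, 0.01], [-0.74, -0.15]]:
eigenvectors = [[0.16, -0.09], [-0.99, 1.0]]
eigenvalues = [-0.03, -0.09]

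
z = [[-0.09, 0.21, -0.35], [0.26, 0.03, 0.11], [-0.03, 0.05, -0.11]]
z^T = [[-0.09, 0.26, -0.03], [0.21, 0.03, 0.05], [-0.35, 0.11, -0.11]]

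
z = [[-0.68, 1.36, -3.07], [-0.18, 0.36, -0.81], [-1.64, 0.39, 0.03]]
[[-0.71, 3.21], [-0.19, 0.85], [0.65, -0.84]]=z @ [[-0.37, 0.48], [0.08, -0.04], [0.35, -1.17]]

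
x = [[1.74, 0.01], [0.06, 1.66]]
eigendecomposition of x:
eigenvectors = [[0.82, -0.11], [0.57, 0.99]]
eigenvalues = [1.75, 1.65]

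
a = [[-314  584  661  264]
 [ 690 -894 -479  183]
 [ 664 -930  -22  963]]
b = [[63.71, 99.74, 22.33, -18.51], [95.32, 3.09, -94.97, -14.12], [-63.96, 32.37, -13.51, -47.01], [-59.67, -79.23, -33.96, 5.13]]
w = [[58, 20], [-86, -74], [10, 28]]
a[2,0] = 664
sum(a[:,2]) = 160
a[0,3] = 264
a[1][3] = 183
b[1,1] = 3.09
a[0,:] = [-314, 584, 661, 264]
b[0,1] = 99.74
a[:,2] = [661, -479, -22]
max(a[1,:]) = 690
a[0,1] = 584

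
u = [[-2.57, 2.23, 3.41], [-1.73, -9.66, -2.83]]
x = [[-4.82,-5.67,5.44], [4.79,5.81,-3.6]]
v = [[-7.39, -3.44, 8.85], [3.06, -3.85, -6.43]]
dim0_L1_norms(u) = [4.3, 11.89, 6.24]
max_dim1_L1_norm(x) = 15.93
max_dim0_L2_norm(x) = 8.12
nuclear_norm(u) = 14.50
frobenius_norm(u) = 11.29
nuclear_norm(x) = 13.53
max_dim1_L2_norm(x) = 9.22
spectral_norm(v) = 13.50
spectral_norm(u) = 10.60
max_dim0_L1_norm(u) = 11.89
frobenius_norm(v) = 14.50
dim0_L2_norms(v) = [8.0, 5.16, 10.94]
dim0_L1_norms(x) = [9.61, 11.48, 9.04]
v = u + x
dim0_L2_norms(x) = [6.8, 8.12, 6.52]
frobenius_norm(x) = 12.44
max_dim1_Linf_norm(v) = 8.85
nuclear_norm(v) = 18.79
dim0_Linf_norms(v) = [7.39, 3.85, 8.85]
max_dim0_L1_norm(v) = 15.28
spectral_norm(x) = 12.38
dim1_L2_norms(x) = [9.22, 8.35]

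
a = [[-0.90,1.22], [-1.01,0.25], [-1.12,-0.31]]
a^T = [[-0.90, -1.01, -1.12], [1.22, 0.25, -0.31]]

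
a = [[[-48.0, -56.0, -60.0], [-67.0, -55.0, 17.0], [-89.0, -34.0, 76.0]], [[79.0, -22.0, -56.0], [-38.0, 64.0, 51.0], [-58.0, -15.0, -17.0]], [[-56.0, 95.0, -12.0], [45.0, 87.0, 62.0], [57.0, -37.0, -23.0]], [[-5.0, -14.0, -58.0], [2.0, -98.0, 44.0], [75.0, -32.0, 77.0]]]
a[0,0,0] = -48.0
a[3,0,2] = -58.0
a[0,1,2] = 17.0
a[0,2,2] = 76.0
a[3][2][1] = -32.0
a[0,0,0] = -48.0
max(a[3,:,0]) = 75.0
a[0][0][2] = -60.0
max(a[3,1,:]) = 44.0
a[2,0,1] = 95.0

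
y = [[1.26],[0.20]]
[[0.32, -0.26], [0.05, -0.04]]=y @ [[0.25,-0.21]]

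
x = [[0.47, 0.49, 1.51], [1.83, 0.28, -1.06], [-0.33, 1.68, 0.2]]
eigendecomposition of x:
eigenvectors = [[(0.71+0j), 0.07+0.45j, (0.07-0.45j)], [0.55+0.00j, (0.25-0.57j), (0.25+0.57j)], [(0.44+0j), (-0.64+0j), (-0.64-0j)]]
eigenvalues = [(1.79+0j), (-0.42+1.73j), (-0.42-1.73j)]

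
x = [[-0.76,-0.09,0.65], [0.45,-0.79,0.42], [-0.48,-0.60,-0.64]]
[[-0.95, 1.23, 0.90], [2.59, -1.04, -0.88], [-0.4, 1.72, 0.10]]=x@ [[2.06, -2.20, -1.12], [-1.73, -0.33, 0.56], [0.70, -0.73, 0.16]]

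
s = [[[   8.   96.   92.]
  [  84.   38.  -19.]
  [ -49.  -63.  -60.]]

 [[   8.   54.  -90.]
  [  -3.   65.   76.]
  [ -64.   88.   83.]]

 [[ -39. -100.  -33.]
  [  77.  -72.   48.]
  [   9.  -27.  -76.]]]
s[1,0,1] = 54.0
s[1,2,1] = 88.0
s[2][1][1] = -72.0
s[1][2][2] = 83.0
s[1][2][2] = 83.0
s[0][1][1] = 38.0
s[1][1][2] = 76.0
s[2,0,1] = -100.0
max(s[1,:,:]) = 88.0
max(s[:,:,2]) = 92.0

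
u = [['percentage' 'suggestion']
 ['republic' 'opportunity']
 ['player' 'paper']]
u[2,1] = 'paper'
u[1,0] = 'republic'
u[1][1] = 'opportunity'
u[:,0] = ['percentage', 'republic', 'player']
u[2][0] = 'player'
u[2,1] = 'paper'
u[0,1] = 'suggestion'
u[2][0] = 'player'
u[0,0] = 'percentage'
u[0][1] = 'suggestion'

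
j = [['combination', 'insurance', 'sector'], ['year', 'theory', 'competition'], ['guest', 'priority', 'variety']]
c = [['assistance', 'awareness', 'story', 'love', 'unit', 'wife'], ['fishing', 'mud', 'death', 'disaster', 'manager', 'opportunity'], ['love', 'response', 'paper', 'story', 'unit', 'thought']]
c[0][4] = 'unit'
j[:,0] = ['combination', 'year', 'guest']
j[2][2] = 'variety'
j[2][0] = 'guest'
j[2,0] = 'guest'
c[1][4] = 'manager'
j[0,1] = 'insurance'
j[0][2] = 'sector'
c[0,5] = 'wife'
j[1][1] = 'theory'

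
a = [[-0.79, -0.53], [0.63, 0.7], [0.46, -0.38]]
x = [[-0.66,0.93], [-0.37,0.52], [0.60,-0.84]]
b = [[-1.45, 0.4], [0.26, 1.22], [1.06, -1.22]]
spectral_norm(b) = 2.18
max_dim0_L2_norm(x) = 1.36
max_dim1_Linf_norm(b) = 1.45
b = x + a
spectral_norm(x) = 1.67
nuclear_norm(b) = 3.47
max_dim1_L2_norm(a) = 0.95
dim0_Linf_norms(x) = [0.66, 0.93]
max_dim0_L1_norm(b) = 2.84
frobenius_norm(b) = 2.54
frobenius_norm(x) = 1.67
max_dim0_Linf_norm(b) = 1.45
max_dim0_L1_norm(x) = 2.29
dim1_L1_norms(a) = [1.32, 1.33, 0.84]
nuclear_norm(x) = 1.67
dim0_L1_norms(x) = [1.63, 2.29]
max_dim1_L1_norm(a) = 1.33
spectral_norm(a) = 1.33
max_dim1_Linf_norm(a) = 0.79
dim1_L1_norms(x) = [1.59, 0.89, 1.44]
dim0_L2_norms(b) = [1.81, 1.77]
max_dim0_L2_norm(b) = 1.81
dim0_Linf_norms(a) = [0.79, 0.7]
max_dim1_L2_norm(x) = 1.14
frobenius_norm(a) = 1.47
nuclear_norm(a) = 1.94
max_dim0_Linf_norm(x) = 0.93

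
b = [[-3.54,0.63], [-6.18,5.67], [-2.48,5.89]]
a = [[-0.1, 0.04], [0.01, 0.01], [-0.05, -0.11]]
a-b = [[3.44, -0.59], [6.19, -5.66], [2.43, -6.00]]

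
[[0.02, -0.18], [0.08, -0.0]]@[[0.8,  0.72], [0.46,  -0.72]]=[[-0.07, 0.14], [0.06, 0.06]]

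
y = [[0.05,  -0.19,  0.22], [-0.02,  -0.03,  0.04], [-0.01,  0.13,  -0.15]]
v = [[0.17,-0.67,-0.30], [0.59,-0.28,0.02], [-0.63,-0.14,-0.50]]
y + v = [[0.22, -0.86, -0.08], [0.57, -0.31, 0.06], [-0.64, -0.01, -0.65]]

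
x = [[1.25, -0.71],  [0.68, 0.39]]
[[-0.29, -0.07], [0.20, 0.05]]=x@ [[0.03, 0.01], [0.46, 0.12]]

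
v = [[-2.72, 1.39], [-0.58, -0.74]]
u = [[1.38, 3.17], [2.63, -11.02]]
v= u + [[-4.1, -1.78], [-3.21, 10.28]]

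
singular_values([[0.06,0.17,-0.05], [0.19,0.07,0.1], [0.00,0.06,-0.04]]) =[0.25, 0.17, 0.0]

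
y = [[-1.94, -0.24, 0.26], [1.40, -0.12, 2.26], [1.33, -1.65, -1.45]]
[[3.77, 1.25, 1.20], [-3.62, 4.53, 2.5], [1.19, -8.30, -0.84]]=y@[[-1.81,-0.6,-0.34], [-1.68,2.35,-0.88], [-0.57,2.5,1.27]]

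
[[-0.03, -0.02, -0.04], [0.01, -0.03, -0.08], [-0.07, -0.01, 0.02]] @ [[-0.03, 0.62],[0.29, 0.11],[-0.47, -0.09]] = [[0.01, -0.02], [0.03, 0.01], [-0.01, -0.05]]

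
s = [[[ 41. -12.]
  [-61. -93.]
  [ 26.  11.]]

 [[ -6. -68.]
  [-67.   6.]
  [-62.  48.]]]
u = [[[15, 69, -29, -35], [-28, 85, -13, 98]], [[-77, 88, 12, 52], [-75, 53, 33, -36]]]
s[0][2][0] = 26.0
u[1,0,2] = 12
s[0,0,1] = -12.0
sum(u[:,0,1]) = 157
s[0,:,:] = [[41.0, -12.0], [-61.0, -93.0], [26.0, 11.0]]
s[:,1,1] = [-93.0, 6.0]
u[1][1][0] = -75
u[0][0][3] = -35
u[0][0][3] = -35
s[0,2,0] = 26.0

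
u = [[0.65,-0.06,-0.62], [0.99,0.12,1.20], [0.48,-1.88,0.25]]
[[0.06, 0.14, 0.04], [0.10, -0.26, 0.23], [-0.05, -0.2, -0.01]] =u @ [[0.09, 0.01, 0.14], [0.05, 0.08, 0.05], [-0.0, -0.23, 0.07]]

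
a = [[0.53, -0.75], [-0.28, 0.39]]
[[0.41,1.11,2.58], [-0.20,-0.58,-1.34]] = a@[[-2.20, -0.02, 1.00], [-2.10, -1.49, -2.73]]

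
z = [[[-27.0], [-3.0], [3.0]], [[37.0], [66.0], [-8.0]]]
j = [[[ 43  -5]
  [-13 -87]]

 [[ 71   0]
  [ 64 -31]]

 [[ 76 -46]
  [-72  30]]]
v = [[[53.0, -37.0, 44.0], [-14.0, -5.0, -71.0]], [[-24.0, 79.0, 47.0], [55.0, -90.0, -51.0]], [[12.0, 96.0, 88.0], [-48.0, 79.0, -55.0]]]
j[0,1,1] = -87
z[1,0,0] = 37.0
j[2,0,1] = -46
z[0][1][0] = -3.0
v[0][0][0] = 53.0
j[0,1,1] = -87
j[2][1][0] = -72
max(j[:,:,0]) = 76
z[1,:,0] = [37.0, 66.0, -8.0]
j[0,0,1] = -5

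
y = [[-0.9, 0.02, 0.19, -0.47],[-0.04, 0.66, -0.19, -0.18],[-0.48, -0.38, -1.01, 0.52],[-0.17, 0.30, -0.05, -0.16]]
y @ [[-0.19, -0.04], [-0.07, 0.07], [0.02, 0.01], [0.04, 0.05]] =[[0.15, 0.02], [-0.05, 0.04], [0.12, 0.01], [0.0, 0.02]]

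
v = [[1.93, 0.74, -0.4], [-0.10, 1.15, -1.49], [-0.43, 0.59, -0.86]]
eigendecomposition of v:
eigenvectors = [[(0.99+0j),(0.19+0.02j),0.19-0.02j], [(0.1+0j),(-0.79+0j),(-0.79-0j)], [(-0.13+0j),-0.58+0.04j,-0.58-0.04j]]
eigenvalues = [(2.05+0j), (0.08+0.07j), (0.08-0.07j)]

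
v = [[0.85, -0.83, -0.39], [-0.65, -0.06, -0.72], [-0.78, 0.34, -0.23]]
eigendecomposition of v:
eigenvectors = [[0.86, -0.51, -0.48],[-0.16, -0.82, -0.72],[-0.49, -0.26, 0.51]]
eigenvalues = [1.23, -0.69, 0.02]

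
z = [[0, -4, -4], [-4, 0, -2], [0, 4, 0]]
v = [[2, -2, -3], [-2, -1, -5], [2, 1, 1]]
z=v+[[-2, -2, -1], [-2, 1, 3], [-2, 3, -1]]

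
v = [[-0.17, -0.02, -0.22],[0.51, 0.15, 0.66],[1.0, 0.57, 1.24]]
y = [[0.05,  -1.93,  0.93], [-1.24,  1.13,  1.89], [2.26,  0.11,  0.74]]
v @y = [[-0.48,0.28,-0.36], [1.33,-0.74,1.25], [2.15,-1.15,2.92]]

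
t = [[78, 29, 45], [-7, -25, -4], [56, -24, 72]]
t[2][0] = 56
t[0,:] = [78, 29, 45]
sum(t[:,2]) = 113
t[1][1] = -25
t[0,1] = 29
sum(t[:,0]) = 127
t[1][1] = -25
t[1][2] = -4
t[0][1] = 29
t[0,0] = 78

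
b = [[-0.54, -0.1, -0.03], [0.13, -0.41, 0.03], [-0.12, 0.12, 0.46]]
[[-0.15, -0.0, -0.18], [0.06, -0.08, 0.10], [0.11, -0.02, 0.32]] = b @[[0.27, -0.03, 0.31], [-0.03, 0.19, -0.09], [0.31, -0.09, 0.80]]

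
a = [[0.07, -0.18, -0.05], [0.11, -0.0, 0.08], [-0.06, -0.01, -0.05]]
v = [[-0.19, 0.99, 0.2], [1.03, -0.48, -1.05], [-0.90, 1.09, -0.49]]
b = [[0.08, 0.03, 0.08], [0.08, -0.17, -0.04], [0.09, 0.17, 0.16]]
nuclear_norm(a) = 0.36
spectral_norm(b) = 0.30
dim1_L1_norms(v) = [1.38, 2.56, 2.48]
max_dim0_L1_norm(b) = 0.37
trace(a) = 0.02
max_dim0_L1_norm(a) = 0.24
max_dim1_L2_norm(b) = 0.25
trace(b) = 0.07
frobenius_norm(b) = 0.34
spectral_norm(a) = 0.20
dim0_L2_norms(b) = [0.14, 0.24, 0.18]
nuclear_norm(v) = 3.74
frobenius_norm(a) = 0.25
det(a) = -0.00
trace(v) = -1.16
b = v @ a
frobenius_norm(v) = 2.38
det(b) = 0.00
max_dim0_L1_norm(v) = 2.56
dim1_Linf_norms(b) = [0.08, 0.17, 0.17]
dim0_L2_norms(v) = [1.38, 1.55, 1.18]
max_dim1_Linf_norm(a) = 0.18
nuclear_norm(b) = 0.46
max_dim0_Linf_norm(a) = 0.18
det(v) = 1.31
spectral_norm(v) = 1.99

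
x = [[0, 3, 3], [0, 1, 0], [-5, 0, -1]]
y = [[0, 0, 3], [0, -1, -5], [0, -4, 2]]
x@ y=[[0, -15, -9], [0, -1, -5], [0, 4, -17]]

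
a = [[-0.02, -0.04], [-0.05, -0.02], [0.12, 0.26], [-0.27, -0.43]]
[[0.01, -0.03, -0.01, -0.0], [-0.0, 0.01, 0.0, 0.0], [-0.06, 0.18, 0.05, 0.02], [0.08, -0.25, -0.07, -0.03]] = a@[[0.18, -0.58, -0.17, -0.07], [-0.30, 0.95, 0.28, 0.12]]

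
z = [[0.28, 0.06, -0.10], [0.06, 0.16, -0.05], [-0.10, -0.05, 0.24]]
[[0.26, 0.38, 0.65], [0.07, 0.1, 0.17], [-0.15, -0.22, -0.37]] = z @ [[0.83, 1.21, 2.05], [0.03, 0.05, 0.08], [-0.28, -0.4, -0.68]]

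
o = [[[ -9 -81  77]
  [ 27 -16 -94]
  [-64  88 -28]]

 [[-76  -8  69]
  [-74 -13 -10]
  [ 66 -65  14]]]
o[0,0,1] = -81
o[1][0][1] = -8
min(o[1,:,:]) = -76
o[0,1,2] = -94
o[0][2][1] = 88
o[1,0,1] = -8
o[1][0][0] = -76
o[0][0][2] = 77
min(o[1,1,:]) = -74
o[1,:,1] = [-8, -13, -65]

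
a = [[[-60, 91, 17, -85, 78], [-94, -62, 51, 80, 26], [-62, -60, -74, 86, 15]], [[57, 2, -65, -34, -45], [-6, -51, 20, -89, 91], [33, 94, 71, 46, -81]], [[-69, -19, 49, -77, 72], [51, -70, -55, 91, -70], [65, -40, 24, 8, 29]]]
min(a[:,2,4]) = -81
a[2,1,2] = -55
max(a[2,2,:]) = 65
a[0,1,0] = -94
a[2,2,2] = 24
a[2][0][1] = -19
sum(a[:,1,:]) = -87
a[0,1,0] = -94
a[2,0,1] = -19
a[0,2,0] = -62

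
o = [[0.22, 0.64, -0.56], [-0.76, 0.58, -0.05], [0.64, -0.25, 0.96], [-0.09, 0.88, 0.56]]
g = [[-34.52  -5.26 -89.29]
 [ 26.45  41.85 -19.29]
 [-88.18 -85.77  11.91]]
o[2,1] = -0.253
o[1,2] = -0.051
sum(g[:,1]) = -49.17999999999999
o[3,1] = 0.885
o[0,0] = 0.225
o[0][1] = 0.644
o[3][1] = 0.885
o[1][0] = -0.762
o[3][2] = 0.563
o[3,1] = 0.885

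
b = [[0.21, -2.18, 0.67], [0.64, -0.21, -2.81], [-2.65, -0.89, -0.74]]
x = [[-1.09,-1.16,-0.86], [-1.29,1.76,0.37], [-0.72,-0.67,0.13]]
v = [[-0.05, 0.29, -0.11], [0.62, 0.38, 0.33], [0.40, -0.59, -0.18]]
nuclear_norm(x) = 4.70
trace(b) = -0.74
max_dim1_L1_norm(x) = 3.42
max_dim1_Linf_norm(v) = 0.62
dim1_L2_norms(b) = [2.29, 2.89, 2.89]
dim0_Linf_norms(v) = [0.62, 0.59, 0.33]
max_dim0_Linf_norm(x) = 1.76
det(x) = -2.24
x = b @ v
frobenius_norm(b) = 4.69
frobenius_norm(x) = 3.03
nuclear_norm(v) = 1.77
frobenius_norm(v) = 1.13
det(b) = -18.51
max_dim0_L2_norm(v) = 0.76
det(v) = 0.12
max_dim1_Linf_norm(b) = 2.81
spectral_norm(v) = 0.82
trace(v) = 0.15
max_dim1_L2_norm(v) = 0.8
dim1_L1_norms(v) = [0.45, 1.33, 1.17]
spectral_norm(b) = 3.00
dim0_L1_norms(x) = [3.1, 3.59, 1.36]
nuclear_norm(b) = 8.03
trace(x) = 0.80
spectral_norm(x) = 2.34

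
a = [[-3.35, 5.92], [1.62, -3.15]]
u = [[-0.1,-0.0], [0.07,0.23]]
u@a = [[0.34, -0.59],[0.14, -0.31]]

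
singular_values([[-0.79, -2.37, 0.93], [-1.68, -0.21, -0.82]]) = [2.72, 1.8]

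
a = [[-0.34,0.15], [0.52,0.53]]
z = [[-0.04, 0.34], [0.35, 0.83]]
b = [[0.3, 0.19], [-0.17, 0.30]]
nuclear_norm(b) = 0.70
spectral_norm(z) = 0.95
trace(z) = 0.79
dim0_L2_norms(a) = [0.62, 0.55]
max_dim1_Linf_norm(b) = 0.3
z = a + b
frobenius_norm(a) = 0.83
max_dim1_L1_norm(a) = 1.05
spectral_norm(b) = 0.36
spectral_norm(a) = 0.76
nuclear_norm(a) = 1.10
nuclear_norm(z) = 1.11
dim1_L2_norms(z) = [0.34, 0.9]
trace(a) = 0.19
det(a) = -0.26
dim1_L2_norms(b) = [0.36, 0.34]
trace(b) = 0.60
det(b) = 0.12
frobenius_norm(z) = 0.96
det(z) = -0.15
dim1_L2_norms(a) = [0.37, 0.74]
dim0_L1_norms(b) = [0.47, 0.49]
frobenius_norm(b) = 0.49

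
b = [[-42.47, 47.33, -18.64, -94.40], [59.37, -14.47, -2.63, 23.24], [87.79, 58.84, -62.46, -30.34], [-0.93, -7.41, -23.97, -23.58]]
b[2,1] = 58.84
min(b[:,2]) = -62.46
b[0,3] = -94.4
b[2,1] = 58.84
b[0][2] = -18.64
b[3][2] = -23.97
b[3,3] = -23.58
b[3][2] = -23.97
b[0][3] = -94.4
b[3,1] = -7.41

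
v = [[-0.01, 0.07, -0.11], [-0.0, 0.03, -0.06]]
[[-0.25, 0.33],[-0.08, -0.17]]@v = [[0.00, -0.01, 0.01], [0.00, -0.01, 0.02]]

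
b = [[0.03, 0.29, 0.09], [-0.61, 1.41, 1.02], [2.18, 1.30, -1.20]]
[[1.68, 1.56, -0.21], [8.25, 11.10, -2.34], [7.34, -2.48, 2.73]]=b@[[1.16, -4.09, 0.25], [5.19, 5.6, -0.13], [1.61, 0.7, -1.96]]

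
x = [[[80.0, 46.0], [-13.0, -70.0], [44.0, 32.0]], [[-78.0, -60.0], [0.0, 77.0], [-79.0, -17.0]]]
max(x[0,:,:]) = 80.0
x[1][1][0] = 0.0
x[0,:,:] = [[80.0, 46.0], [-13.0, -70.0], [44.0, 32.0]]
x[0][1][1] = -70.0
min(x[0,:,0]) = -13.0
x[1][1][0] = 0.0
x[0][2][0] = 44.0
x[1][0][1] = -60.0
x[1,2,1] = -17.0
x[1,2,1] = -17.0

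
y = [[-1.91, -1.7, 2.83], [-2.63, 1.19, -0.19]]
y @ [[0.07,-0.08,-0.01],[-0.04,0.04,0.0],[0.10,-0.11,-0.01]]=[[0.22,  -0.23,  -0.01], [-0.25,  0.28,  0.03]]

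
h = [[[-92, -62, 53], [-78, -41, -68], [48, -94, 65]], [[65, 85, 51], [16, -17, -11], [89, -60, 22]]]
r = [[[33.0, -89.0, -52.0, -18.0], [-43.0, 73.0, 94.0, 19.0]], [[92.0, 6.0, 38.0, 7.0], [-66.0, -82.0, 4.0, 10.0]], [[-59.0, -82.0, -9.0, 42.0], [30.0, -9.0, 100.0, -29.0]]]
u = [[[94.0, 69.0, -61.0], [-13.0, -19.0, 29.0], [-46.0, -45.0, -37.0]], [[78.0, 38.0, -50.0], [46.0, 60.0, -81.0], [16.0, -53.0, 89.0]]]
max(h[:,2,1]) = -60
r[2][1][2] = 100.0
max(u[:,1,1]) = 60.0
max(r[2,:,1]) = -9.0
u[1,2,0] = 16.0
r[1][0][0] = 92.0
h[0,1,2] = -68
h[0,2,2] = 65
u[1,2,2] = 89.0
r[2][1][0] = 30.0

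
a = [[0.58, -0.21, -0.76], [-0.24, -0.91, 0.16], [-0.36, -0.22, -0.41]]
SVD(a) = [[0.76, 0.61, -0.22], [-0.65, 0.69, -0.32], [-0.04, 0.39, 0.92]] @ diag([1.0042818550975499, 0.9868611108052087, 0.48272466634939226]) @ [[0.61, 0.44, -0.66], [0.05, -0.85, -0.52], [-0.79, 0.28, -0.54]]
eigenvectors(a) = [[-0.95,  0.53,  -0.4], [0.16,  0.03,  -0.7], [0.25,  0.85,  -0.59]]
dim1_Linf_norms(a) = [0.76, 0.91, 0.41]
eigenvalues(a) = [0.82, -0.64, -0.91]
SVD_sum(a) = [[0.47,0.33,-0.51], [-0.40,-0.28,0.43], [-0.03,-0.02,0.03]] + [[0.03, -0.51, -0.31], [0.03, -0.58, -0.35], [0.02, -0.33, -0.2]] + [[0.08, -0.03, 0.06], [0.12, -0.04, 0.08], [-0.35, 0.13, -0.24]]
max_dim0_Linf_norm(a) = 0.91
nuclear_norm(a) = 2.47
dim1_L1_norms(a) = [1.55, 1.31, 0.99]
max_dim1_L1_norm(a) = 1.55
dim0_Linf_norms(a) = [0.58, 0.91, 0.76]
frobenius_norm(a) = 1.49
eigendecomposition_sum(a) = [[0.70, -0.03, -0.44],[-0.11, 0.00, 0.07],[-0.18, 0.01, 0.12]] + [[-0.04, 0.36, -0.39], [-0.0, 0.02, -0.02], [-0.07, 0.57, -0.62]] + [[-0.07, -0.54, 0.06], [-0.12, -0.93, 0.11], [-0.11, -0.8, 0.09]]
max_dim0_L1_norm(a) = 1.34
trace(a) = -0.74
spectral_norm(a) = 1.00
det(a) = 0.48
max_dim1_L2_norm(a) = 0.98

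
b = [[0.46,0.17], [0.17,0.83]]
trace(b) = 1.29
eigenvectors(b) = [[-0.93, -0.36],[0.36, -0.93]]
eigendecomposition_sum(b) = [[0.34, -0.13], [-0.13, 0.05]] + [[0.12, 0.30], [0.30, 0.78]]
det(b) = 0.35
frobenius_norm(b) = 0.98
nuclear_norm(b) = 1.29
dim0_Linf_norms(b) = [0.46, 0.83]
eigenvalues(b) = [0.39, 0.9]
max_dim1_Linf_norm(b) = 0.83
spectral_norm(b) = 0.90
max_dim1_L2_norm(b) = 0.85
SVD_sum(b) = [[0.12, 0.30], [0.30, 0.78]] + [[0.34, -0.13], [-0.13, 0.05]]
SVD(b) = [[0.36, 0.93], [0.93, -0.36]] @ diag([0.8962468905280222, 0.39375310947197784]) @ [[0.36,  0.93], [0.93,  -0.36]]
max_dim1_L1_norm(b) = 1.0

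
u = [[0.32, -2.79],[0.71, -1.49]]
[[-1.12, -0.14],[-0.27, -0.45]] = u @ [[0.60,-0.69], [0.47,-0.03]]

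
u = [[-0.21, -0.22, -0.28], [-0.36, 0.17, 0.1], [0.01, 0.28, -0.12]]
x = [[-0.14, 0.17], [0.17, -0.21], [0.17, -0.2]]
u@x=[[-0.06, 0.07], [0.10, -0.12], [0.03, -0.03]]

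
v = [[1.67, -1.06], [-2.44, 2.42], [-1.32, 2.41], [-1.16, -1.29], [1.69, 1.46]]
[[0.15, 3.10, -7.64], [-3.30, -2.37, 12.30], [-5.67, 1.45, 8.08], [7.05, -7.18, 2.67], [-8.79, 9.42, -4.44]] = v @ [[-2.15,3.43,-3.75], [-3.53,2.48,1.3]]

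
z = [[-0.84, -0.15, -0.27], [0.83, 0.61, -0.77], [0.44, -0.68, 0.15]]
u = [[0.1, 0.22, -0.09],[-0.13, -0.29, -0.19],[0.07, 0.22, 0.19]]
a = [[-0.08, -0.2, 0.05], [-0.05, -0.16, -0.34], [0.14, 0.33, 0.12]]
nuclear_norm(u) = 0.72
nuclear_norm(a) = 0.79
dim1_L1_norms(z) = [1.26, 2.21, 1.27]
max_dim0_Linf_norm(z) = 0.84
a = z @ u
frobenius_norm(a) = 0.58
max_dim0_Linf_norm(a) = 0.34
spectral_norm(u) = 0.50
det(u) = 0.00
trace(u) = 0.00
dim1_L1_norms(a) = [0.33, 0.55, 0.59]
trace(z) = -0.08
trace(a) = -0.12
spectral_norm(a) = 0.51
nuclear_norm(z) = 2.85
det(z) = 0.66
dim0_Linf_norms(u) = [0.13, 0.29, 0.19]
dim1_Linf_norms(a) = [0.2, 0.34, 0.33]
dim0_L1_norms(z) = [2.11, 1.44, 1.19]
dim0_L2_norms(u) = [0.18, 0.43, 0.28]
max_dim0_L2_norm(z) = 1.26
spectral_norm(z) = 1.40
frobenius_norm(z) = 1.77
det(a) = 0.00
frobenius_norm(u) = 0.54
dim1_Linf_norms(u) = [0.22, 0.29, 0.22]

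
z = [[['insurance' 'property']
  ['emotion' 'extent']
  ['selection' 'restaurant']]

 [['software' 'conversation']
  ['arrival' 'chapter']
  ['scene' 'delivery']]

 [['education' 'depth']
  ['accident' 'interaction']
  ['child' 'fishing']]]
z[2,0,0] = 'education'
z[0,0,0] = 'insurance'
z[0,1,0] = 'emotion'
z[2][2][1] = 'fishing'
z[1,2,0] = 'scene'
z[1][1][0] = 'arrival'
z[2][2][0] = 'child'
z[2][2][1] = 'fishing'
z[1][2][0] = 'scene'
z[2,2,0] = 'child'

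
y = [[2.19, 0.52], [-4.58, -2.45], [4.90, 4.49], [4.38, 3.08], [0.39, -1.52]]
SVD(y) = [[-0.20, 0.43], [0.51, -0.35], [-0.65, -0.38], [-0.53, 0.04], [0.06, 0.73]] @ diag([10.168211537282803, 1.9890384946171706]) @ [[-0.81,-0.59],[0.59,-0.81]]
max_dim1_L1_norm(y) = 9.39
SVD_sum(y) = [[1.68, 1.22], [-4.17, -3.02], [5.35, 3.88], [4.33, 3.14], [-0.47, -0.34]] + [[0.51,-0.7], [-0.41,0.57], [-0.45,0.61], [0.05,-0.06], [0.86,-1.18]]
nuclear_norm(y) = 12.16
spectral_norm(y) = 10.17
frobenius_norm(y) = 10.36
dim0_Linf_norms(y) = [4.9, 4.49]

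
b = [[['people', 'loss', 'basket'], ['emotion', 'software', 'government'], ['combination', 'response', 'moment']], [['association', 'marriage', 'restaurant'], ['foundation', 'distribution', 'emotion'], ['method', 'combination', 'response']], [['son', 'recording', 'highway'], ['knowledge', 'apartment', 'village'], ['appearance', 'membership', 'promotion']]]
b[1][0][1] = 'marriage'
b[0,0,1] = 'loss'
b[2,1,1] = 'apartment'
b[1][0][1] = 'marriage'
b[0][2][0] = 'combination'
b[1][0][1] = 'marriage'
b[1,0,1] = 'marriage'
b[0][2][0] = 'combination'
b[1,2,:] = ['method', 'combination', 'response']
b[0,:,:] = [['people', 'loss', 'basket'], ['emotion', 'software', 'government'], ['combination', 'response', 'moment']]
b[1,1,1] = 'distribution'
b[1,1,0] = 'foundation'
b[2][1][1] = 'apartment'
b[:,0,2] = ['basket', 'restaurant', 'highway']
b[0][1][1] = 'software'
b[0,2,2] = 'moment'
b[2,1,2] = 'village'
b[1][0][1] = 'marriage'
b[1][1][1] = 'distribution'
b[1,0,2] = 'restaurant'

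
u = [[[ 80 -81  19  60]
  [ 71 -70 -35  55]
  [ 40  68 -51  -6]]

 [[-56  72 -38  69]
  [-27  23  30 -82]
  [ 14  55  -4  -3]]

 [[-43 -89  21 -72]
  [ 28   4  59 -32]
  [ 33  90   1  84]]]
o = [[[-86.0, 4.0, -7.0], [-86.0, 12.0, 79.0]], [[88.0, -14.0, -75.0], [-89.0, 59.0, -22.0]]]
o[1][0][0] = 88.0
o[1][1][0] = -89.0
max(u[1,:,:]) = 72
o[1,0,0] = 88.0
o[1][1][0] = -89.0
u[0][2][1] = 68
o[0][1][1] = 12.0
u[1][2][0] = 14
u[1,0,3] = 69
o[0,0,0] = -86.0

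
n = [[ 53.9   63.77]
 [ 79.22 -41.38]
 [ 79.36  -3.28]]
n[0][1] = 63.77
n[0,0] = 53.9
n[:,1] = [63.77, -41.38, -3.28]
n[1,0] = 79.22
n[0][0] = 53.9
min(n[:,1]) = -41.38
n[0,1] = 63.77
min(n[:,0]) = 53.9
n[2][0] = 79.36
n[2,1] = -3.28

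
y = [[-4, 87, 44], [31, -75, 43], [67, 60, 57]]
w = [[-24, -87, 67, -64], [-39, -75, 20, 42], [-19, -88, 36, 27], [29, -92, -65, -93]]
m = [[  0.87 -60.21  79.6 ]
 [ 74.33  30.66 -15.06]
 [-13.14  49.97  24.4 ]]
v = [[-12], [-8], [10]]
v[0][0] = -12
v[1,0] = -8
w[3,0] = 29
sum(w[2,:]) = -44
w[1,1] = -75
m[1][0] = 74.33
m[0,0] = 0.87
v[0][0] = -12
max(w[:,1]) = -75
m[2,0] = -13.14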